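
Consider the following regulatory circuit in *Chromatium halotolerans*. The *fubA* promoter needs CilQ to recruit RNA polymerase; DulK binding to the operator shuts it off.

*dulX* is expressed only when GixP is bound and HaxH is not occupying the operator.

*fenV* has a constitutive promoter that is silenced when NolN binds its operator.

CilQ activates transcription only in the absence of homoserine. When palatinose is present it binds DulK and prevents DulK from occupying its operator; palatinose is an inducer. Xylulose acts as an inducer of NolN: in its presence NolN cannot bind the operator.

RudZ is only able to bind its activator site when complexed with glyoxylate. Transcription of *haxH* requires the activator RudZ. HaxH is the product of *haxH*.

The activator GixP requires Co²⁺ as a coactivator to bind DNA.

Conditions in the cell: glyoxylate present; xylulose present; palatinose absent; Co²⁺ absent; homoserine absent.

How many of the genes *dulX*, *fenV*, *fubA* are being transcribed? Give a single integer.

1

Glyoxylate is present, so RudZ is active.
No repressor is bound and RudZ is active, so *haxH* is transcribed.
So HaxH is produced and active.
Co²⁺ is absent, so GixP is inactive.
With repressor HaxH bound, *dulX* is not transcribed.
→ *dulX* is OFF.
Xylulose is present, so NolN is inactive.
With no repressor bound, *fenV* is transcribed.
→ *fenV* is ON.
Palatinose is absent, so DulK is active.
Homoserine is absent, so CilQ is active.
With repressor DulK bound, *fubA* is not transcribed.
→ *fubA* is OFF.
1 of the 3 genes is transcribed.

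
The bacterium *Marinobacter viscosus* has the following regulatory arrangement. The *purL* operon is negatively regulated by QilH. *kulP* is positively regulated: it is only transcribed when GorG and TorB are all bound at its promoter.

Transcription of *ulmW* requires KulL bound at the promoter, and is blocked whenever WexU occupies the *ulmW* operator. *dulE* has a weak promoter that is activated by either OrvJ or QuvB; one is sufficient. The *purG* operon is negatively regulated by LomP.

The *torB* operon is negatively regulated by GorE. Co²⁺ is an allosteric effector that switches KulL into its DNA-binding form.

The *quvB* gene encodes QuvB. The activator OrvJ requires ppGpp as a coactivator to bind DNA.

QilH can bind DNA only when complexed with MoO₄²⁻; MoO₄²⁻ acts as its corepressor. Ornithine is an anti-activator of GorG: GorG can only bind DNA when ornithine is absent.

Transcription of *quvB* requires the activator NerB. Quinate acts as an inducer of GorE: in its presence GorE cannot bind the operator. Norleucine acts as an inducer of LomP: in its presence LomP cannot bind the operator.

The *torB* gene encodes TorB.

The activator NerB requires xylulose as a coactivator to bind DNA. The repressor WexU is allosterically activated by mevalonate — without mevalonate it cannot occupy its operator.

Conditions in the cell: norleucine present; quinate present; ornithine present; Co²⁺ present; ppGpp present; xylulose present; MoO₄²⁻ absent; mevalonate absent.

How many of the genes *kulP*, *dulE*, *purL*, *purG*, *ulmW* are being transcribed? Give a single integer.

4

Ornithine is present, so GorG is inactive.
Quinate is present, so GorE is inactive.
With no repressor bound, *torB* is transcribed.
So TorB is produced and active.
Required activator GorG is absent, so *kulP* is not transcribed.
→ *kulP* is OFF.
ppGpp is present, so OrvJ is active.
Xylulose is present, so NerB is active.
No repressor is bound and NerB is active, so *quvB* is transcribed.
So QuvB is produced and active.
Activator OrvJ is present, so *dulE* is transcribed.
→ *dulE* is ON.
MoO₄²⁻ is absent, so QilH is inactive.
With no repressor bound, *purL* is transcribed.
→ *purL* is ON.
Norleucine is present, so LomP is inactive.
With no repressor bound, *purG* is transcribed.
→ *purG* is ON.
Co²⁺ is present, so KulL is active.
Mevalonate is absent, so WexU is inactive.
No repressor is bound and KulL is active, so *ulmW* is transcribed.
→ *ulmW* is ON.
4 of the 5 genes are transcribed.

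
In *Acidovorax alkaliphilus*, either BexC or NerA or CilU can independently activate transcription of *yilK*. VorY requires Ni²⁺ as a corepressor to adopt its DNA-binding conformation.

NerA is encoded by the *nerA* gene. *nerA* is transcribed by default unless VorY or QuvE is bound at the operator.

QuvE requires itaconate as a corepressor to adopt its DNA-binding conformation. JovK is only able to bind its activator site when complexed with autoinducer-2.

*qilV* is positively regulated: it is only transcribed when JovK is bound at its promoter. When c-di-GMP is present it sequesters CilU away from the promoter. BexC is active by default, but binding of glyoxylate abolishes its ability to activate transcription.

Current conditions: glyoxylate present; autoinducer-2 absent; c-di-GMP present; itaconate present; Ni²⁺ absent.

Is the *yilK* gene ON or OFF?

Glyoxylate is present, so BexC is inactive.
Ni²⁺ is absent, so VorY is inactive.
Itaconate is present, so QuvE is active.
With repressor QuvE bound, *nerA* is not transcribed.
So NerA is not produced.
c-di-GMP is present, so CilU is inactive.
No activator is available at the *yilK* promoter, so *yilK* is not transcribed.

OFF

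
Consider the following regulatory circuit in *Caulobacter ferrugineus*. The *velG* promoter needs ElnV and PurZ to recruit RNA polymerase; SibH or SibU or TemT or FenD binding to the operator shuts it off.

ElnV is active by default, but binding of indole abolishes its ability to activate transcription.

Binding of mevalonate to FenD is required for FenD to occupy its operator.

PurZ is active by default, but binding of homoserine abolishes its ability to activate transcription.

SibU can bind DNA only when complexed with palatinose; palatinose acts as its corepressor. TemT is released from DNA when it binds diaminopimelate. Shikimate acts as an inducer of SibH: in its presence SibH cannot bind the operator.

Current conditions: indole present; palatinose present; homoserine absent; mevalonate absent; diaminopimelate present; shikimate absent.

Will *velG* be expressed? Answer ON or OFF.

Shikimate is absent, so SibH is active.
Palatinose is present, so SibU is active.
Diaminopimelate is present, so TemT is inactive.
Indole is present, so ElnV is inactive.
Mevalonate is absent, so FenD is inactive.
Homoserine is absent, so PurZ is active.
With repressor SibH bound, *velG* is not transcribed.

OFF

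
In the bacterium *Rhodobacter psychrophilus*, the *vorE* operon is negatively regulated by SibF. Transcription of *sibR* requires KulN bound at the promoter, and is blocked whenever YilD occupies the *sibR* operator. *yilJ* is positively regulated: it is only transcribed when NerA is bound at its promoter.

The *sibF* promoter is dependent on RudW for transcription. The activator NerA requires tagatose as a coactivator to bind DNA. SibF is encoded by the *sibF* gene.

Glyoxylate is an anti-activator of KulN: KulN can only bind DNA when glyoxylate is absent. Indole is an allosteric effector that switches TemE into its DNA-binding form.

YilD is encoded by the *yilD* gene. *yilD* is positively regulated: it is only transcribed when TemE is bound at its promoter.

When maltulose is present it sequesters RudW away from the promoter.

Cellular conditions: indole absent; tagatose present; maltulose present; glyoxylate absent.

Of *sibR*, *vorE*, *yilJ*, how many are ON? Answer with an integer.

Glyoxylate is absent, so KulN is active.
Indole is absent, so TemE is inactive.
Required activator TemE is absent, so *yilD* is not transcribed.
So YilD is not produced.
No repressor is bound and KulN is active, so *sibR* is transcribed.
→ *sibR* is ON.
Maltulose is present, so RudW is inactive.
Required activator RudW is absent, so *sibF* is not transcribed.
So SibF is not produced.
With no repressor bound, *vorE* is transcribed.
→ *vorE* is ON.
Tagatose is present, so NerA is active.
No repressor is bound and NerA is active, so *yilJ* is transcribed.
→ *yilJ* is ON.
3 of the 3 genes are transcribed.

3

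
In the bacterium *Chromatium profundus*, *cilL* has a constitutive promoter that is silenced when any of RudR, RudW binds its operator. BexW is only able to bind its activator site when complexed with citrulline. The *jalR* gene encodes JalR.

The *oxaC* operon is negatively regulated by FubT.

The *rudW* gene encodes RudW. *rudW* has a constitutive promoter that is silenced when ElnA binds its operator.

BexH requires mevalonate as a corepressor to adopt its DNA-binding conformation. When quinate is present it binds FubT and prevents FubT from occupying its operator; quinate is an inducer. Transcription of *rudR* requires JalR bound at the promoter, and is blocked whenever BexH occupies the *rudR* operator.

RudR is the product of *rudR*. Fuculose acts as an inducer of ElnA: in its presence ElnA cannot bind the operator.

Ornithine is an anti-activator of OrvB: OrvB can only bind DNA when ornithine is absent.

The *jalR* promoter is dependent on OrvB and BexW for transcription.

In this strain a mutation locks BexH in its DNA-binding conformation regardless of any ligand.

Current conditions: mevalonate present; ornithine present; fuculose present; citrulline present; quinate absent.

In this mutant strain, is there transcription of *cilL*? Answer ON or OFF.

BexH is constitutively active in this strain.
Ornithine is present, so OrvB is inactive.
Citrulline is present, so BexW is active.
Required activator OrvB is absent, so *jalR* is not transcribed.
So JalR is not produced.
With repressor BexH bound, *rudR* is not transcribed.
So RudR is not produced.
Fuculose is present, so ElnA is inactive.
With no repressor bound, *rudW* is transcribed.
So RudW is produced and active.
With repressor RudW bound, *cilL* is not transcribed.

OFF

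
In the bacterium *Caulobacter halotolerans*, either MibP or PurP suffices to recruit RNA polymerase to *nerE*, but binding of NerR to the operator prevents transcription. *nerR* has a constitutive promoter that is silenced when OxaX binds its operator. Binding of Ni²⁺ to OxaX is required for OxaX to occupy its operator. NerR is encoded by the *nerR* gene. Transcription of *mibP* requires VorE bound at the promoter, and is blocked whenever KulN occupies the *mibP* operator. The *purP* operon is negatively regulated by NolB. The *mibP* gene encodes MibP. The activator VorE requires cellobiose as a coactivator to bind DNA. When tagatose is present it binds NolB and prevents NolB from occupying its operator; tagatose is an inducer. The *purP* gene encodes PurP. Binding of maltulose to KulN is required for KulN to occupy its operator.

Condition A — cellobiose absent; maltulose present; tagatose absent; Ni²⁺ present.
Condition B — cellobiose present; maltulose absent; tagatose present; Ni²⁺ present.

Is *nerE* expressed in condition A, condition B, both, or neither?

B only

Condition A:
Cellobiose is absent, so VorE is inactive.
Maltulose is present, so KulN is active.
With repressor KulN bound, *mibP* is not transcribed.
So MibP is not produced.
Tagatose is absent, so NolB is active.
With repressor NolB bound, *purP* is not transcribed.
So PurP is not produced.
Ni²⁺ is present, so OxaX is active.
With repressor OxaX bound, *nerR* is not transcribed.
So NerR is not produced.
No activator is available at the *nerE* promoter, so *nerE* is not transcribed.
→ *nerE* is OFF in A.
Condition B:
Cellobiose is present, so VorE is active.
Maltulose is absent, so KulN is inactive.
No repressor is bound and VorE is active, so *mibP* is transcribed.
So MibP is produced and active.
Tagatose is present, so NolB is inactive.
With no repressor bound, *purP* is transcribed.
So PurP is produced and active.
Ni²⁺ is present, so OxaX is active.
With repressor OxaX bound, *nerR* is not transcribed.
So NerR is not produced.
Activator MibP is present, so *nerE* is transcribed.
→ *nerE* is ON in B.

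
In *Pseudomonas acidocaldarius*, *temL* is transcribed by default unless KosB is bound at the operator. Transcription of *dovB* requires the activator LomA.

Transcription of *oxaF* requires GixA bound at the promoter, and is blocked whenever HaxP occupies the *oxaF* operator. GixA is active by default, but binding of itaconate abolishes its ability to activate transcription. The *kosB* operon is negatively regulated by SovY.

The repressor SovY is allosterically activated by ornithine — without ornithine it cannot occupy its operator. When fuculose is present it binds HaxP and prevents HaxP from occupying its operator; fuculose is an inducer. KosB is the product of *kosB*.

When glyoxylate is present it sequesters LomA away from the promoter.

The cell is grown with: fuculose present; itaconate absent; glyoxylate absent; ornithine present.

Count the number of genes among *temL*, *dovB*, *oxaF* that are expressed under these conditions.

3

Ornithine is present, so SovY is active.
With repressor SovY bound, *kosB* is not transcribed.
So KosB is not produced.
With no repressor bound, *temL* is transcribed.
→ *temL* is ON.
Glyoxylate is absent, so LomA is active.
No repressor is bound and LomA is active, so *dovB* is transcribed.
→ *dovB* is ON.
Fuculose is present, so HaxP is inactive.
Itaconate is absent, so GixA is active.
No repressor is bound and GixA is active, so *oxaF* is transcribed.
→ *oxaF* is ON.
3 of the 3 genes are transcribed.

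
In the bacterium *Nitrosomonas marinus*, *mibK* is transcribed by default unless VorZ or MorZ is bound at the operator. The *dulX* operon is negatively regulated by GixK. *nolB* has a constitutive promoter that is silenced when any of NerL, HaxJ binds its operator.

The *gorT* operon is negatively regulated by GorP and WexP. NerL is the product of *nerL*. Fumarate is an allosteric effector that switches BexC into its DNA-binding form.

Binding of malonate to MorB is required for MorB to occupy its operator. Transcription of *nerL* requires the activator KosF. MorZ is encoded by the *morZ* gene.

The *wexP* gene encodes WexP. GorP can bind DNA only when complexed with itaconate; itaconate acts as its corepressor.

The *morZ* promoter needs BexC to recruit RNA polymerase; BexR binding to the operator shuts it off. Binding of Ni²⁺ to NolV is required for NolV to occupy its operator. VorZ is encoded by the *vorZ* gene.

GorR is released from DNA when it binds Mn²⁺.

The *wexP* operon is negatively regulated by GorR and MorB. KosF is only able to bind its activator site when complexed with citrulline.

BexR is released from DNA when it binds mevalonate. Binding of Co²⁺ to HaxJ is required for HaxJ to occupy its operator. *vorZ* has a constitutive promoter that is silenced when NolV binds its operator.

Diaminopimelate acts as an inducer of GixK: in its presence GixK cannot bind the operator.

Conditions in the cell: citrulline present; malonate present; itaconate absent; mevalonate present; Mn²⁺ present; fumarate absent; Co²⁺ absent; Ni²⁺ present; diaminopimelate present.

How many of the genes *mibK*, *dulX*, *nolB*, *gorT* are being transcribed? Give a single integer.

Ni²⁺ is present, so NolV is active.
With repressor NolV bound, *vorZ* is not transcribed.
So VorZ is not produced.
Mevalonate is present, so BexR is inactive.
Fumarate is absent, so BexC is inactive.
Required activator BexC is absent, so *morZ* is not transcribed.
So MorZ is not produced.
With no repressor bound, *mibK* is transcribed.
→ *mibK* is ON.
Diaminopimelate is present, so GixK is inactive.
With no repressor bound, *dulX* is transcribed.
→ *dulX* is ON.
Citrulline is present, so KosF is active.
No repressor is bound and KosF is active, so *nerL* is transcribed.
So NerL is produced and active.
Co²⁺ is absent, so HaxJ is inactive.
With repressor NerL bound, *nolB* is not transcribed.
→ *nolB* is OFF.
Itaconate is absent, so GorP is inactive.
Mn²⁺ is present, so GorR is inactive.
Malonate is present, so MorB is active.
With repressor MorB bound, *wexP* is not transcribed.
So WexP is not produced.
With no repressor bound, *gorT* is transcribed.
→ *gorT* is ON.
3 of the 4 genes are transcribed.

3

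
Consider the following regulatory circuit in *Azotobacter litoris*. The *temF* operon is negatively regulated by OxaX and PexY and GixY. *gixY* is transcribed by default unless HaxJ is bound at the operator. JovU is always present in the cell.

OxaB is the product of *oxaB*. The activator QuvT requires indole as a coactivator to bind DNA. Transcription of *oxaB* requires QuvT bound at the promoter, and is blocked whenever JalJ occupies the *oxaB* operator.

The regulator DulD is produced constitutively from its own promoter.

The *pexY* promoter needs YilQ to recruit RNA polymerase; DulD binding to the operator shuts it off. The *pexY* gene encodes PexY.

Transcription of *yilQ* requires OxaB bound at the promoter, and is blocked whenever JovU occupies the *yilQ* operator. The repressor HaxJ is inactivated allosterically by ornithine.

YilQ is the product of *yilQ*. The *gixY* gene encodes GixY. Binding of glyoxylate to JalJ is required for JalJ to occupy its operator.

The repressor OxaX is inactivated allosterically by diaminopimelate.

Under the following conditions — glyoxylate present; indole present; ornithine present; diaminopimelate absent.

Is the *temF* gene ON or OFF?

OFF

Diaminopimelate is absent, so OxaX is active.
JovU is produced constitutively and is active.
Glyoxylate is present, so JalJ is active.
Indole is present, so QuvT is active.
With repressor JalJ bound, *oxaB* is not transcribed.
So OxaB is not produced.
With repressor JovU bound, *yilQ* is not transcribed.
So YilQ is not produced.
DulD is produced constitutively and is active.
With repressor DulD bound, *pexY* is not transcribed.
So PexY is not produced.
Ornithine is present, so HaxJ is inactive.
With no repressor bound, *gixY* is transcribed.
So GixY is produced and active.
With repressor OxaX bound, *temF* is not transcribed.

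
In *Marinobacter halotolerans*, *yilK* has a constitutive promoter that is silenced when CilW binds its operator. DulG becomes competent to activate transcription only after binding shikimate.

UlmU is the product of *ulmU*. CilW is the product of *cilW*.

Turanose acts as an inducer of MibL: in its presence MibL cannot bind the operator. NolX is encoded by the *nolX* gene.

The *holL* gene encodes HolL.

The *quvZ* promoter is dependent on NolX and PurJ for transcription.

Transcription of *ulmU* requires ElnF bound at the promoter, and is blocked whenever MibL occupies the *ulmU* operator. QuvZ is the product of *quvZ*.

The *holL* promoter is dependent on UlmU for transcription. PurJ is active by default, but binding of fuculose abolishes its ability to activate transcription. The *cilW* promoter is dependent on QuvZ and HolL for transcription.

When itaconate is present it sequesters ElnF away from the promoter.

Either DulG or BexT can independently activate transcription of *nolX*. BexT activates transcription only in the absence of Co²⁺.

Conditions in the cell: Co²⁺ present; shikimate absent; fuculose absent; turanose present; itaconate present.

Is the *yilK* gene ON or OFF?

ON

Shikimate is absent, so DulG is inactive.
Co²⁺ is present, so BexT is inactive.
No activator is available at the *nolX* promoter, so *nolX* is not transcribed.
So NolX is not produced.
Fuculose is absent, so PurJ is active.
Required activator NolX is absent, so *quvZ* is not transcribed.
So QuvZ is not produced.
Turanose is present, so MibL is inactive.
Itaconate is present, so ElnF is inactive.
Required activator ElnF is absent, so *ulmU* is not transcribed.
So UlmU is not produced.
Required activator UlmU is absent, so *holL* is not transcribed.
So HolL is not produced.
Required activator QuvZ is absent, so *cilW* is not transcribed.
So CilW is not produced.
With no repressor bound, *yilK* is transcribed.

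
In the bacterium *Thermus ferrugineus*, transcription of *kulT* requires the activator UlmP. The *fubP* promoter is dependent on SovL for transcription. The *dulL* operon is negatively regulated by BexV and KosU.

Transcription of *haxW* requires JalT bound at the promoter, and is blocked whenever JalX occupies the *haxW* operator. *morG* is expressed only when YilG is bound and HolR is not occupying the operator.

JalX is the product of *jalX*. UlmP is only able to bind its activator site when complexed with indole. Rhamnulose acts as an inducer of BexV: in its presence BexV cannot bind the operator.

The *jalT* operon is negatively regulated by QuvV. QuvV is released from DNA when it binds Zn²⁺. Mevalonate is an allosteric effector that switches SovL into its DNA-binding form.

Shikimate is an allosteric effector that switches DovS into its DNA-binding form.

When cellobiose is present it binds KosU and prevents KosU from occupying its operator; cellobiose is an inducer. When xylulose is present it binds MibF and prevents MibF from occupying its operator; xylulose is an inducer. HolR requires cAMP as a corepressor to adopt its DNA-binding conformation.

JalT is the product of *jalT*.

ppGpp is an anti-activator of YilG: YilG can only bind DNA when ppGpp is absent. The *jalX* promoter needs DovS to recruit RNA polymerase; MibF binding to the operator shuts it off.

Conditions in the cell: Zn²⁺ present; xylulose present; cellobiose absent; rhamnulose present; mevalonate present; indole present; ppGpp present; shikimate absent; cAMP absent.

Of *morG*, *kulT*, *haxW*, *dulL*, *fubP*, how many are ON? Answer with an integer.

cAMP is absent, so HolR is inactive.
ppGpp is present, so YilG is inactive.
Required activator YilG is absent, so *morG* is not transcribed.
→ *morG* is OFF.
Indole is present, so UlmP is active.
No repressor is bound and UlmP is active, so *kulT* is transcribed.
→ *kulT* is ON.
Zn²⁺ is present, so QuvV is inactive.
With no repressor bound, *jalT* is transcribed.
So JalT is produced and active.
Shikimate is absent, so DovS is inactive.
Xylulose is present, so MibF is inactive.
Required activator DovS is absent, so *jalX* is not transcribed.
So JalX is not produced.
No repressor is bound and JalT is active, so *haxW* is transcribed.
→ *haxW* is ON.
Rhamnulose is present, so BexV is inactive.
Cellobiose is absent, so KosU is active.
With repressor KosU bound, *dulL* is not transcribed.
→ *dulL* is OFF.
Mevalonate is present, so SovL is active.
No repressor is bound and SovL is active, so *fubP* is transcribed.
→ *fubP* is ON.
3 of the 5 genes are transcribed.

3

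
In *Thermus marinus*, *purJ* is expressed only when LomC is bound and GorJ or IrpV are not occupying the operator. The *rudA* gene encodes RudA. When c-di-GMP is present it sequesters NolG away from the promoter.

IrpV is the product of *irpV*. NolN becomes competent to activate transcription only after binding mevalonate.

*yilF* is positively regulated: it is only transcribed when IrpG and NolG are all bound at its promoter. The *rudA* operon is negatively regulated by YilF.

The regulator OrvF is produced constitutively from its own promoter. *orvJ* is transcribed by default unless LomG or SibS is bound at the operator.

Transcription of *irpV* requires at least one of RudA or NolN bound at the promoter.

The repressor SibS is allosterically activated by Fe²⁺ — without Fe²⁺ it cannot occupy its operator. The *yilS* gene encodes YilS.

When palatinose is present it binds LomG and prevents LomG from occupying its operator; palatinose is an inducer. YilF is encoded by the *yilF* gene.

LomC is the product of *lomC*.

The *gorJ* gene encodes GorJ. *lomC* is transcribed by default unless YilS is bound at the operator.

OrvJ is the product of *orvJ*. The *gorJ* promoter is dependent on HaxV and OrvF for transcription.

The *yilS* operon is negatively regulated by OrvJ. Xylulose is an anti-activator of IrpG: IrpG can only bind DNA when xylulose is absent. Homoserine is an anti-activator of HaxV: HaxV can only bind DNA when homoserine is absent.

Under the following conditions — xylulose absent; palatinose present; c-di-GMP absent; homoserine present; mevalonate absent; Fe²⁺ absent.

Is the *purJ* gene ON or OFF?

ON

Palatinose is present, so LomG is inactive.
Fe²⁺ is absent, so SibS is inactive.
With no repressor bound, *orvJ* is transcribed.
So OrvJ is produced and active.
With repressor OrvJ bound, *yilS* is not transcribed.
So YilS is not produced.
With no repressor bound, *lomC* is transcribed.
So LomC is produced and active.
Homoserine is present, so HaxV is inactive.
OrvF is produced constitutively and is active.
Required activator HaxV is absent, so *gorJ* is not transcribed.
So GorJ is not produced.
Xylulose is absent, so IrpG is active.
c-di-GMP is absent, so NolG is active.
No repressor is bound and IrpG and NolG are active, so *yilF* is transcribed.
So YilF is produced and active.
With repressor YilF bound, *rudA* is not transcribed.
So RudA is not produced.
Mevalonate is absent, so NolN is inactive.
No activator is available at the *irpV* promoter, so *irpV* is not transcribed.
So IrpV is not produced.
No repressor is bound and LomC is active, so *purJ* is transcribed.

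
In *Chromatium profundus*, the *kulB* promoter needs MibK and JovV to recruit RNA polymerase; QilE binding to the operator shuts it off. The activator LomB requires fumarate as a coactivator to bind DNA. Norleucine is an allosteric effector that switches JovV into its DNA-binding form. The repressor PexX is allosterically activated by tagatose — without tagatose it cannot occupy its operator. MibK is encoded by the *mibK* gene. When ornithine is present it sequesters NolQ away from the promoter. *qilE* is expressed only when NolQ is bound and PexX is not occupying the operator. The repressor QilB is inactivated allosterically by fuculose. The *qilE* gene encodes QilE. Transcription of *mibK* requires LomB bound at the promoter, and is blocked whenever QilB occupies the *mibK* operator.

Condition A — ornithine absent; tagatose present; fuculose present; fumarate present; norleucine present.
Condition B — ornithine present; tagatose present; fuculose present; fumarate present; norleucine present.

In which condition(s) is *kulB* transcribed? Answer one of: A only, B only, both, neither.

both

Condition A:
Ornithine is absent, so NolQ is active.
Tagatose is present, so PexX is active.
With repressor PexX bound, *qilE* is not transcribed.
So QilE is not produced.
Fuculose is present, so QilB is inactive.
Fumarate is present, so LomB is active.
No repressor is bound and LomB is active, so *mibK* is transcribed.
So MibK is produced and active.
Norleucine is present, so JovV is active.
No repressor is bound and MibK and JovV are active, so *kulB* is transcribed.
→ *kulB* is ON in A.
Condition B:
Ornithine is present, so NolQ is inactive.
Tagatose is present, so PexX is active.
With repressor PexX bound, *qilE* is not transcribed.
So QilE is not produced.
Fuculose is present, so QilB is inactive.
Fumarate is present, so LomB is active.
No repressor is bound and LomB is active, so *mibK* is transcribed.
So MibK is produced and active.
Norleucine is present, so JovV is active.
No repressor is bound and MibK and JovV are active, so *kulB* is transcribed.
→ *kulB* is ON in B.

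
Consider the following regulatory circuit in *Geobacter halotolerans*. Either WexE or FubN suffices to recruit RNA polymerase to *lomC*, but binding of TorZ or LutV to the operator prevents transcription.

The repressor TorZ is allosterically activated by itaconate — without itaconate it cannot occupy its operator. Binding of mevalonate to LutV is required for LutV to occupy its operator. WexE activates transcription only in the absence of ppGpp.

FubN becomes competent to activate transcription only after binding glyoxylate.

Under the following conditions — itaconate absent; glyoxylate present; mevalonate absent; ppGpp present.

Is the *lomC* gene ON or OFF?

ppGpp is present, so WexE is inactive.
Glyoxylate is present, so FubN is active.
Itaconate is absent, so TorZ is inactive.
Mevalonate is absent, so LutV is inactive.
Activator FubN is present, so *lomC* is transcribed.

ON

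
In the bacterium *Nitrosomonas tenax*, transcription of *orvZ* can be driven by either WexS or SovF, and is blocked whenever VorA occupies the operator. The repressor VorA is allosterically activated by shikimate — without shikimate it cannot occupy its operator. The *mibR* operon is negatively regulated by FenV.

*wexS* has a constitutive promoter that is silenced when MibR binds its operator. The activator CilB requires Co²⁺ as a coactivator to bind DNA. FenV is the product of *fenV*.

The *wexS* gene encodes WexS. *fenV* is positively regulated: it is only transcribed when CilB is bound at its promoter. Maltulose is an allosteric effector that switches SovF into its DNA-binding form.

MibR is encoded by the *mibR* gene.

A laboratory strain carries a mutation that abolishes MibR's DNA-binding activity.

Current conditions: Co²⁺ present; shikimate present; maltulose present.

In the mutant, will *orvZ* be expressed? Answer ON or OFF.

OFF

MibR is non-functional in this strain, so it has no effect.
With no repressor bound, *wexS* is transcribed.
So WexS is produced and active.
Shikimate is present, so VorA is active.
Maltulose is present, so SovF is active.
With repressor VorA bound, *orvZ* is not transcribed.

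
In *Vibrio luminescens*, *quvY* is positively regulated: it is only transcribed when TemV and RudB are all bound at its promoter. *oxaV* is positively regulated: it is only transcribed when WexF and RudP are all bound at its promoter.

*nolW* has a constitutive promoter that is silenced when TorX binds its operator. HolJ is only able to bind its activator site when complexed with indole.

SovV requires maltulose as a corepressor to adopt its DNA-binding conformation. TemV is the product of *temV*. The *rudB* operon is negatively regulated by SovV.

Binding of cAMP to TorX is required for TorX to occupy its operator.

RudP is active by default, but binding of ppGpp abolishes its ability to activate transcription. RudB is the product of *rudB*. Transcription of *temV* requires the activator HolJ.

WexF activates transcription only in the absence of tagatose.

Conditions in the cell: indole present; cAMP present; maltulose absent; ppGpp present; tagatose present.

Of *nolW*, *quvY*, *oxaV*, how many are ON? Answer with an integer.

1

cAMP is present, so TorX is active.
With repressor TorX bound, *nolW* is not transcribed.
→ *nolW* is OFF.
Indole is present, so HolJ is active.
No repressor is bound and HolJ is active, so *temV* is transcribed.
So TemV is produced and active.
Maltulose is absent, so SovV is inactive.
With no repressor bound, *rudB* is transcribed.
So RudB is produced and active.
No repressor is bound and TemV and RudB are active, so *quvY* is transcribed.
→ *quvY* is ON.
Tagatose is present, so WexF is inactive.
ppGpp is present, so RudP is inactive.
Required activator WexF is absent, so *oxaV* is not transcribed.
→ *oxaV* is OFF.
1 of the 3 genes is transcribed.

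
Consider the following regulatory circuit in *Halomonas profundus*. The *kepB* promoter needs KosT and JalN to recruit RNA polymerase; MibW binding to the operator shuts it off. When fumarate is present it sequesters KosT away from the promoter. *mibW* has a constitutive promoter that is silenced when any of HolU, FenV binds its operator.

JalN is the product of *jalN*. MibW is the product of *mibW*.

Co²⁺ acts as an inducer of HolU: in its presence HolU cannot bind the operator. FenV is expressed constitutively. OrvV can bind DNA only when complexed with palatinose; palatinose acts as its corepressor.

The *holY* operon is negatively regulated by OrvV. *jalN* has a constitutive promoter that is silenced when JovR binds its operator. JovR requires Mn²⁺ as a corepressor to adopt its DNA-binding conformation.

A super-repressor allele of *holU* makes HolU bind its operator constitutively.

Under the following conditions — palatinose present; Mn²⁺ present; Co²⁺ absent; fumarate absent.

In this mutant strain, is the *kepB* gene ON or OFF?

Fumarate is absent, so KosT is active.
Mn²⁺ is present, so JovR is active.
With repressor JovR bound, *jalN* is not transcribed.
So JalN is not produced.
HolU is constitutively active in this strain.
FenV is produced constitutively and is active.
With repressor HolU bound, *mibW* is not transcribed.
So MibW is not produced.
Required activator JalN is absent, so *kepB* is not transcribed.

OFF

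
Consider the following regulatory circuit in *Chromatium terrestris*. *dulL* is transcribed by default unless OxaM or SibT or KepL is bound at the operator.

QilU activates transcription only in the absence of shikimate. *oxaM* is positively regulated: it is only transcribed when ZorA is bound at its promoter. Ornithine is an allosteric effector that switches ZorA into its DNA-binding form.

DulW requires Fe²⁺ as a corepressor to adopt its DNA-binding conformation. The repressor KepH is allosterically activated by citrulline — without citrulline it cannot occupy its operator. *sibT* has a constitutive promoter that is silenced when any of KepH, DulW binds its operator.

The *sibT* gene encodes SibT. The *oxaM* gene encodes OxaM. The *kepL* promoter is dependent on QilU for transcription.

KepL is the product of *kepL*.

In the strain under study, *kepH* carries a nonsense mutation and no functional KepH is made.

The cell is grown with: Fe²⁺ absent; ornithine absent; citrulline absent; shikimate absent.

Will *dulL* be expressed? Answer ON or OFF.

Ornithine is absent, so ZorA is inactive.
Required activator ZorA is absent, so *oxaM* is not transcribed.
So OxaM is not produced.
KepH is non-functional in this strain, so it has no effect.
Fe²⁺ is absent, so DulW is inactive.
With no repressor bound, *sibT* is transcribed.
So SibT is produced and active.
Shikimate is absent, so QilU is active.
No repressor is bound and QilU is active, so *kepL* is transcribed.
So KepL is produced and active.
With repressor SibT bound, *dulL* is not transcribed.

OFF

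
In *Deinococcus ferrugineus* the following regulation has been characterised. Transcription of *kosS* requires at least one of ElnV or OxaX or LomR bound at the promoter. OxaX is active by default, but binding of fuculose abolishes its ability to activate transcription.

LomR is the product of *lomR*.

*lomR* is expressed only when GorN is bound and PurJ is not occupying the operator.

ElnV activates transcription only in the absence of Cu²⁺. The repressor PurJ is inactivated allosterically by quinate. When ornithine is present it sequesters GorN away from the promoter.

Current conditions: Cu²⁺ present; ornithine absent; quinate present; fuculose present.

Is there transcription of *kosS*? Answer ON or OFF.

Cu²⁺ is present, so ElnV is inactive.
Fuculose is present, so OxaX is inactive.
Quinate is present, so PurJ is inactive.
Ornithine is absent, so GorN is active.
No repressor is bound and GorN is active, so *lomR* is transcribed.
So LomR is produced and active.
Activator LomR is present, so *kosS* is transcribed.

ON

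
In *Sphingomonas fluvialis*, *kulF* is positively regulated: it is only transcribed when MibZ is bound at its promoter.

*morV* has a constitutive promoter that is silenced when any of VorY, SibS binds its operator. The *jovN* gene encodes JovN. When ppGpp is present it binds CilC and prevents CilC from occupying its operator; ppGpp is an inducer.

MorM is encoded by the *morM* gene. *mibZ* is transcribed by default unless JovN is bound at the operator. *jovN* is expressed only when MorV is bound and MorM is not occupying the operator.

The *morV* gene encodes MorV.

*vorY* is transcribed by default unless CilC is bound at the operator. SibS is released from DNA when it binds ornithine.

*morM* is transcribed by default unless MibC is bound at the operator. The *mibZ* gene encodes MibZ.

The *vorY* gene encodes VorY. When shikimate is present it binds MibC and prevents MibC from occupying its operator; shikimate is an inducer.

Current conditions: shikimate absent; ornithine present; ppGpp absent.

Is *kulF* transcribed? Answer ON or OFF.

OFF

ppGpp is absent, so CilC is active.
With repressor CilC bound, *vorY* is not transcribed.
So VorY is not produced.
Ornithine is present, so SibS is inactive.
With no repressor bound, *morV* is transcribed.
So MorV is produced and active.
Shikimate is absent, so MibC is active.
With repressor MibC bound, *morM* is not transcribed.
So MorM is not produced.
No repressor is bound and MorV is active, so *jovN* is transcribed.
So JovN is produced and active.
With repressor JovN bound, *mibZ* is not transcribed.
So MibZ is not produced.
Required activator MibZ is absent, so *kulF* is not transcribed.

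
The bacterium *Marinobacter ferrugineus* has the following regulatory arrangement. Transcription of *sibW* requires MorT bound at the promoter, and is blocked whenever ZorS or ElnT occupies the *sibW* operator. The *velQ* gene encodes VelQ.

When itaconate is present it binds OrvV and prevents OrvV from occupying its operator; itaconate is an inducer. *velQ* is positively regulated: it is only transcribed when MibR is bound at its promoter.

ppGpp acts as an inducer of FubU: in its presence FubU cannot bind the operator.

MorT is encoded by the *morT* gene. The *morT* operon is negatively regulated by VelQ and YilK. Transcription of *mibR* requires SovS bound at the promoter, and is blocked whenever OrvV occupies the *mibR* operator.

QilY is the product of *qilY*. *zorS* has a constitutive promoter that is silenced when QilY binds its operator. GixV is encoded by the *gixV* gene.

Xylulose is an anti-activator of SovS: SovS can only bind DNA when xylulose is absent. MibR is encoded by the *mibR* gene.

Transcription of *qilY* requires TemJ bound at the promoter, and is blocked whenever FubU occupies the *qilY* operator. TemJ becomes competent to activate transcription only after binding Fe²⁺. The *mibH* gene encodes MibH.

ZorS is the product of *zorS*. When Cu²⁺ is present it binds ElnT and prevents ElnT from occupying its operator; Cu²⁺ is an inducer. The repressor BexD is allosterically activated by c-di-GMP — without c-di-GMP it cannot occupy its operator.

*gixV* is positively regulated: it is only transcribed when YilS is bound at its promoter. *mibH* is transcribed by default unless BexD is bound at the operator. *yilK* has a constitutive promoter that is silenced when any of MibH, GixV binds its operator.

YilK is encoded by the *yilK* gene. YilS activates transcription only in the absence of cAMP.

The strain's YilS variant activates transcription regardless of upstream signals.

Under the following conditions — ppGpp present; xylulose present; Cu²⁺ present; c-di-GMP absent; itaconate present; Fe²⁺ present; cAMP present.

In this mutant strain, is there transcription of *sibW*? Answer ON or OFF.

Fe²⁺ is present, so TemJ is active.
ppGpp is present, so FubU is inactive.
No repressor is bound and TemJ is active, so *qilY* is transcribed.
So QilY is produced and active.
With repressor QilY bound, *zorS* is not transcribed.
So ZorS is not produced.
Cu²⁺ is present, so ElnT is inactive.
Itaconate is present, so OrvV is inactive.
Xylulose is present, so SovS is inactive.
Required activator SovS is absent, so *mibR* is not transcribed.
So MibR is not produced.
Required activator MibR is absent, so *velQ* is not transcribed.
So VelQ is not produced.
c-di-GMP is absent, so BexD is inactive.
With no repressor bound, *mibH* is transcribed.
So MibH is produced and active.
YilS is constitutively active in this strain.
No repressor is bound and YilS is active, so *gixV* is transcribed.
So GixV is produced and active.
With repressor MibH bound, *yilK* is not transcribed.
So YilK is not produced.
With no repressor bound, *morT* is transcribed.
So MorT is produced and active.
No repressor is bound and MorT is active, so *sibW* is transcribed.

ON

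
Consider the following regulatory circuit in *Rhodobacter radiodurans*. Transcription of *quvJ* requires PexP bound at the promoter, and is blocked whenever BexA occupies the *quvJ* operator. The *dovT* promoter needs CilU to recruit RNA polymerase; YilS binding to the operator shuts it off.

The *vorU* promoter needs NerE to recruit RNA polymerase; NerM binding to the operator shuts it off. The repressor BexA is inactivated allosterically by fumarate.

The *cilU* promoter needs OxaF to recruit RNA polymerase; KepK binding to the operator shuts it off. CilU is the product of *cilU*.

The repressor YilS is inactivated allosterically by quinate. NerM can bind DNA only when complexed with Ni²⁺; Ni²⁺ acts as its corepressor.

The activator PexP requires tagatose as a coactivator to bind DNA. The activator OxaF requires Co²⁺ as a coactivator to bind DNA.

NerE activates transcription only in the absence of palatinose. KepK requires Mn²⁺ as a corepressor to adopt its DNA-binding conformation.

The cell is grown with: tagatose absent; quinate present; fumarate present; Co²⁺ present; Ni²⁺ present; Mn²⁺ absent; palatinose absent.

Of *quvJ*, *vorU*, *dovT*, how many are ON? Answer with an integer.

Fumarate is present, so BexA is inactive.
Tagatose is absent, so PexP is inactive.
Required activator PexP is absent, so *quvJ* is not transcribed.
→ *quvJ* is OFF.
Ni²⁺ is present, so NerM is active.
Palatinose is absent, so NerE is active.
With repressor NerM bound, *vorU* is not transcribed.
→ *vorU* is OFF.
Mn²⁺ is absent, so KepK is inactive.
Co²⁺ is present, so OxaF is active.
No repressor is bound and OxaF is active, so *cilU* is transcribed.
So CilU is produced and active.
Quinate is present, so YilS is inactive.
No repressor is bound and CilU is active, so *dovT* is transcribed.
→ *dovT* is ON.
1 of the 3 genes is transcribed.

1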